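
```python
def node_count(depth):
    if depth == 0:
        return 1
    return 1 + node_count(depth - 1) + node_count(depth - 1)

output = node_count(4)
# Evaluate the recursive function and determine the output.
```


node_count(4)
= 1 + node_count(3) + node_count(3)
= 1 + 2 * node_count(3)
node_count(k) = 2^(k+1) - 1
node_count(0) = 1
node_count(1) = 3
node_count(2) = 7
node_count(3) = 15
node_count(4) = 31
node_count(4) = 2^5 - 1 = 31


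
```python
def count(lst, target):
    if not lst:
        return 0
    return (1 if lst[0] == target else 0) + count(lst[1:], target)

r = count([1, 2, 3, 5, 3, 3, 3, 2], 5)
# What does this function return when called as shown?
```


count([1, 2, 3, 5, 3, 3, 3, 2], 5)
lst[0]=1 != 5: 0 + count([2, 3, 5, 3, 3, 3, 2], 5)
lst[0]=2 != 5: 0 + count([3, 5, 3, 3, 3, 2], 5)
lst[0]=3 != 5: 0 + count([5, 3, 3, 3, 2], 5)
lst[0]=5 == 5: 1 + count([3, 3, 3, 2], 5)
lst[0]=3 != 5: 0 + count([3, 3, 2], 5)
lst[0]=3 != 5: 0 + count([3, 2], 5)
lst[0]=3 != 5: 0 + count([2], 5)
lst[0]=2 != 5: 0 + count([], 5)
= 1


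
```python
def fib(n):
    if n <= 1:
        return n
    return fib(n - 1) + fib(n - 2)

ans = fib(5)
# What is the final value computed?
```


fib(5)
= fib(4) + fib(3)
= (fib(3) + fib(2)) + fib(3)
Computing bottom-up: fib(0)=0, fib(1)=1, fib(2)=1, fib(3)=2, fib(4)=3, fib(5)=5
= 5


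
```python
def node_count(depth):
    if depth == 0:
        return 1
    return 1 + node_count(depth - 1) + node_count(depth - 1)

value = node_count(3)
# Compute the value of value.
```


node_count(3)
= 1 + node_count(2) + node_count(2)
= 1 + 2 * node_count(2)
node_count(k) = 2^(k+1) - 1
node_count(0) = 1
node_count(1) = 3
node_count(2) = 7
node_count(3) = 15
node_count(3) = 2^4 - 1 = 15


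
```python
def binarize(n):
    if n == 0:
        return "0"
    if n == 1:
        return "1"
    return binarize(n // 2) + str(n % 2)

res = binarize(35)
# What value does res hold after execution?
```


binarize(35)
= binarize(17) + "1"
= binarize(8) + "1" + "1"
= binarize(4) + "0" + "1" + "1"
= binarize(2) + "0" + "0" + "1" + "1"
= binarize(1) + "0" + "0" + "0" + "1" + "1"
= "1" + "0" + "0" + "0" + "1" + "1"
= "100011"


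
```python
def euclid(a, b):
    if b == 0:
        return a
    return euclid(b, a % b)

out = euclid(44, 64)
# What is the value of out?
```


euclid(44, 64)
= euclid(64, 44 % 64) = euclid(64, 44)
= euclid(44, 64 % 44) = euclid(44, 20)
= euclid(20, 44 % 20) = euclid(20, 4)
= euclid(4, 20 % 4) = euclid(4, 0)
b == 0, return a = 4


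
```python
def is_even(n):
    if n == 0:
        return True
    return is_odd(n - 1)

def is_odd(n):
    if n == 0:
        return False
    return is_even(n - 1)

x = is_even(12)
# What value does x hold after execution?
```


is_even(12)
= is_odd(11)
= is_even(10)
= is_odd(9)
= is_even(8)
= is_odd(7)
= is_even(6)
= is_odd(5)
= is_even(4)
= is_odd(3)
= is_even(2)
= is_odd(1)
= is_even(0)
n == 0: return True
= True


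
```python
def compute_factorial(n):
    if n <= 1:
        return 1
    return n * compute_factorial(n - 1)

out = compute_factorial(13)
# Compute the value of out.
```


compute_factorial(13)
= 13 * compute_factorial(12)
= 13 * 12 * compute_factorial(11)
= 13 * 12 * 11 * compute_factorial(10)
= 13 * 12 * 11 * 10 * compute_factorial(9)
= 13 * 12 * 11 * 10 * 9 * compute_factorial(8)
= 13 * 12 * 11 * 10 * 9 * 8 * compute_factorial(7)
= 13 * 12 * 11 * 10 * 9 * 8 * 7 * compute_factorial(6)
= 13 * 12 * 11 * 10 * 9 * 8 * 7 * 6 * compute_factorial(5)
= 13 * 12 * 11 * 10 * 9 * 8 * 7 * 6 * 5 * compute_factorial(4)
= 13 * 12 * 11 * 10 * 9 * 8 * 7 * 6 * 5 * 4 * compute_factorial(3)
= 13 * 12 * 11 * 10 * 9 * 8 * 7 * 6 * 5 * 4 * 3 * compute_factorial(2)
= 13 * 12 * 11 * 10 * 9 * 8 * 7 * 6 * 5 * 4 * 3 * 2 * compute_factorial(1)
= 13 * 12 * 11 * 10 * 9 * 8 * 7 * 6 * 5 * 4 * 3 * 2 * 1
= 6227020800


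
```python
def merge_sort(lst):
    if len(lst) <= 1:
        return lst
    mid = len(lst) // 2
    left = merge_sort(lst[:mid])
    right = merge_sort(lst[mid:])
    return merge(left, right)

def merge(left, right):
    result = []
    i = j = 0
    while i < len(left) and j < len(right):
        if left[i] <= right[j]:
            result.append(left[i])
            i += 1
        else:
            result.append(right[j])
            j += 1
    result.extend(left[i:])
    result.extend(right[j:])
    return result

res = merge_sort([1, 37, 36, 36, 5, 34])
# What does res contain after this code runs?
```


merge_sort([1, 37, 36, 36, 5, 34])
Split into [1, 37, 36] and [36, 5, 34]
Left sorted: [1, 36, 37]
Right sorted: [5, 34, 36]
Merge [1, 36, 37] and [5, 34, 36]
= [1, 5, 34, 36, 36, 37]


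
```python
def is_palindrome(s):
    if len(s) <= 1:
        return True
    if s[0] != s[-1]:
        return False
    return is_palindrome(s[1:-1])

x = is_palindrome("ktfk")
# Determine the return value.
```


is_palindrome("ktfk")
"ktfk": s[0]='k' == s[-1]='k' -> is_palindrome("tf")
"tf": s[0]='t' != s[-1]='f' -> False
= False


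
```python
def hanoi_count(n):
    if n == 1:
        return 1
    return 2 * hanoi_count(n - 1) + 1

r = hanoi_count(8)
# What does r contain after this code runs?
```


hanoi_count(8)
= 2 * hanoi_count(7) + 1
= 2 * (2 * hanoi_count(6) + 1) + 1
= 2 * (2 * (2 * hanoi_count(5) + 1) + 1) + 1
= 2 * (2 * (2 * (2 * hanoi_count(4) + 1) + 1) + 1) + 1
= 2 * (2 * (2 * (2 * (2 * hanoi_count(3) + 1) + 1) + 1) + 1) + 1
= 2 * (2 * (2 * (2 * (2 * (2 * hanoi_count(2) + 1) + 1) + 1) + 1) + 1) + 1
= 2 * (2 * (2 * (2 * (2 * (2 * (2 * hanoi_count(1) + 1) + 1) + 1) + 1) + 1) + 1) + 1
Now compute bottom-up:
hanoi_count(1) = 1
hanoi_count(2) = 2 * 1 + 1 = 3
hanoi_count(3) = 2 * 3 + 1 = 7
hanoi_count(4) = 2 * 7 + 1 = 15
hanoi_count(5) = 2 * 15 + 1 = 31
hanoi_count(6) = 2 * 31 + 1 = 63
hanoi_count(7) = 2 * 63 + 1 = 127
hanoi_count(8) = 2 * 127 + 1 = 255
= 255


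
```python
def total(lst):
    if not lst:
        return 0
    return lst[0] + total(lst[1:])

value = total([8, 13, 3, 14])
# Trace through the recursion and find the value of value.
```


total([8, 13, 3, 14])
= 8 + total([13, 3, 14])
= 8 + 13 + total([3, 14])
= 8 + 13 + 3 + total([14])
= 8 + 13 + 3 + 14 + total([])
= 8 + 13 + 3 + 14 + 0
= 38


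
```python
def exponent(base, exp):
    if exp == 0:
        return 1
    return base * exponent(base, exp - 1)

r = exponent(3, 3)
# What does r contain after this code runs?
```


exponent(3, 3)
= 3 * exponent(3, 2)
= 3 * 3 * exponent(3, 1)
= 3 * 3 * 3 * exponent(3, 0)
= 3 * 3 * 3 * 1
= 27


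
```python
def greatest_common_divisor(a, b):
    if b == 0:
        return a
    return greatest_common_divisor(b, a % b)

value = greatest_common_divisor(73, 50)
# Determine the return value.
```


greatest_common_divisor(73, 50)
= greatest_common_divisor(50, 73 % 50) = greatest_common_divisor(50, 23)
= greatest_common_divisor(23, 50 % 23) = greatest_common_divisor(23, 4)
= greatest_common_divisor(4, 23 % 4) = greatest_common_divisor(4, 3)
= greatest_common_divisor(3, 4 % 3) = greatest_common_divisor(3, 1)
= greatest_common_divisor(1, 3 % 1) = greatest_common_divisor(1, 0)
b == 0, return a = 1


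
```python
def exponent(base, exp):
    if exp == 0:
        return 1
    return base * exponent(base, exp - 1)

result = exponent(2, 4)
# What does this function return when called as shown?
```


exponent(2, 4)
= 2 * exponent(2, 3)
= 2 * 2 * exponent(2, 2)
= 2 * 2 * 2 * exponent(2, 1)
= 2 * 2 * 2 * 2 * exponent(2, 0)
= 2 * 2 * 2 * 2 * 1
= 16


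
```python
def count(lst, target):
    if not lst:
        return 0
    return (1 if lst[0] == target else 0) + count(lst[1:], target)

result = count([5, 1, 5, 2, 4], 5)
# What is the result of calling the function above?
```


count([5, 1, 5, 2, 4], 5)
lst[0]=5 == 5: 1 + count([1, 5, 2, 4], 5)
lst[0]=1 != 5: 0 + count([5, 2, 4], 5)
lst[0]=5 == 5: 1 + count([2, 4], 5)
lst[0]=2 != 5: 0 + count([4], 5)
lst[0]=4 != 5: 0 + count([], 5)
= 2


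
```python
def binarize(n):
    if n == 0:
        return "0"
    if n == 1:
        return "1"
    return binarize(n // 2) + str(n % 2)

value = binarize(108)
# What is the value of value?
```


binarize(108)
= binarize(54) + "0"
= binarize(27) + "0" + "0"
= binarize(13) + "1" + "0" + "0"
= binarize(6) + "1" + "1" + "0" + "0"
= binarize(3) + "0" + "1" + "1" + "0" + "0"
= binarize(1) + "1" + "0" + "1" + "1" + "0" + "0"
= "1" + "1" + "0" + "1" + "1" + "0" + "0"
= "1101100"


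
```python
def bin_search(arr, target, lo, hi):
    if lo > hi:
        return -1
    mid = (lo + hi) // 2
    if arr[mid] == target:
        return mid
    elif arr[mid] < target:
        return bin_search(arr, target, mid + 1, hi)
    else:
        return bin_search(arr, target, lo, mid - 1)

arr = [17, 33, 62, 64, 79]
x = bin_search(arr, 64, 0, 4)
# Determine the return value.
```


bin_search(arr, 64, 0, 4)
lo=0, hi=4, mid=2, arr[mid]=62
62 < 64, search right half
lo=3, hi=4, mid=3, arr[mid]=64
arr[3] == 64, found at index 3
= 3


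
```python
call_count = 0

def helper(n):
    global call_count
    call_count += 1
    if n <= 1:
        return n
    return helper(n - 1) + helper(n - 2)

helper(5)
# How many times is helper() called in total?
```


helper(5) calls helper(4) and helper(3); each non-base call branches into two more.
Let C(k) = total number of calls made by helper(k), including the call to helper(k) itself.
Base cases: C(0) = 1, C(1) = 1
Recurrence: C(k) = 1 + C(k-1) + C(k-2)
  C(2) = 1 + C(1) + C(0) = 1 + 1 + 1 = 3
  C(3) = 1 + C(2) + C(1) = 1 + 3 + 1 = 5
  C(4) = 1 + C(3) + C(2) = 1 + 5 + 3 = 9
  C(5) = 1 + C(4) + C(3) = 1 + 9 + 5 = 15
Total calls = C(5) = 15


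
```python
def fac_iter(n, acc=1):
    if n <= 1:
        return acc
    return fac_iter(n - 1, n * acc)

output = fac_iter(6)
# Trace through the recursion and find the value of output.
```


fac_iter(6, 1)
= fac_iter(5, 6 * 1) = fac_iter(5, 6)
= fac_iter(4, 5 * 6) = fac_iter(4, 30)
= fac_iter(3, 4 * 30) = fac_iter(3, 120)
= fac_iter(2, 3 * 120) = fac_iter(2, 360)
= fac_iter(1, 2 * 360) = fac_iter(1, 720)
n <= 1, return acc = 720


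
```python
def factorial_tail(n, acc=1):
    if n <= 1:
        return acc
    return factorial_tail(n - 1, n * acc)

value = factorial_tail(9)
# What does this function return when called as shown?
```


factorial_tail(9, 1)
= factorial_tail(8, 9 * 1) = factorial_tail(8, 9)
= factorial_tail(7, 8 * 9) = factorial_tail(7, 72)
= factorial_tail(6, 7 * 72) = factorial_tail(6, 504)
= factorial_tail(5, 6 * 504) = factorial_tail(5, 3024)
= factorial_tail(4, 5 * 3024) = factorial_tail(4, 15120)
= factorial_tail(3, 4 * 15120) = factorial_tail(3, 60480)
= factorial_tail(2, 3 * 60480) = factorial_tail(2, 181440)
= factorial_tail(1, 2 * 181440) = factorial_tail(1, 362880)
n <= 1, return acc = 362880


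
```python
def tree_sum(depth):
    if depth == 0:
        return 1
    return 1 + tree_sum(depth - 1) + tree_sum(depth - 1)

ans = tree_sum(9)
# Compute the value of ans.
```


tree_sum(9)
= 1 + tree_sum(8) + tree_sum(8)
= 1 + 2 * tree_sum(8)
tree_sum(k) = 2^(k+1) - 1
tree_sum(0) = 1
tree_sum(1) = 3
tree_sum(2) = 7
tree_sum(3) = 15
tree_sum(4) = 31
tree_sum(9) = 2^10 - 1 = 1023


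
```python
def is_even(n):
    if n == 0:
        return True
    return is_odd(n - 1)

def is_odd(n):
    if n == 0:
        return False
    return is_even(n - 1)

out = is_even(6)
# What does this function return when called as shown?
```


is_even(6)
= is_odd(5)
= is_even(4)
= is_odd(3)
= is_even(2)
= is_odd(1)
= is_even(0)
n == 0: return True
= True


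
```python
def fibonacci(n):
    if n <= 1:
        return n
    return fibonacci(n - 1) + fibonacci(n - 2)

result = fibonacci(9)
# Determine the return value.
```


fibonacci(9)
= fibonacci(8) + fibonacci(7)
= (fibonacci(7) + fibonacci(6)) + fibonacci(7)
Computing bottom-up: fibonacci(0)=0, fibonacci(1)=1, fibonacci(2)=1, fibonacci(3)=2, fibonacci(4)=3, fibonacci(5)=5, fibonacci(6)=8, fibonacci(7)=13, fibonacci(8)=21, fibonacci(9)=34
= 34


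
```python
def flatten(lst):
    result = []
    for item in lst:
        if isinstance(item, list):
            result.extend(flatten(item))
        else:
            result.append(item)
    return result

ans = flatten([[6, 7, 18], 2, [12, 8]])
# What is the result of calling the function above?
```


flatten([[6, 7, 18], 2, [12, 8]])
Processing each element:
  [6, 7, 18] is a list -> flatten recursively -> [6, 7, 18]
  2 is not a list -> append 2
  [12, 8] is a list -> flatten recursively -> [12, 8]
= [6, 7, 18, 2, 12, 8]


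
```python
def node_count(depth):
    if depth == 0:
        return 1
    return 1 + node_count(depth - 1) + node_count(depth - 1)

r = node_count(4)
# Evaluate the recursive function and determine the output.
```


node_count(4)
= 1 + node_count(3) + node_count(3)
= 1 + 2 * node_count(3)
node_count(k) = 2^(k+1) - 1
node_count(0) = 1
node_count(1) = 3
node_count(2) = 7
node_count(3) = 15
node_count(4) = 31
node_count(4) = 2^5 - 1 = 31


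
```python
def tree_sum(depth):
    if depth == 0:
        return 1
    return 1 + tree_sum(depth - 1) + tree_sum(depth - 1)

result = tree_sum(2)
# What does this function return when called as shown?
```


tree_sum(2)
= 1 + tree_sum(1) + tree_sum(1)
= 1 + 2 * tree_sum(1)
tree_sum(k) = 2^(k+1) - 1
tree_sum(0) = 1
tree_sum(1) = 3
tree_sum(2) = 7
tree_sum(2) = 2^3 - 1 = 7


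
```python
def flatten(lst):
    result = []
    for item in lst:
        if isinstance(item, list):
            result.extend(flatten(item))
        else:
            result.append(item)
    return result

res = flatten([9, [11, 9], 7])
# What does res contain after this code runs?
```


flatten([9, [11, 9], 7])
Processing each element:
  9 is not a list -> append 9
  [11, 9] is a list -> flatten recursively -> [11, 9]
  7 is not a list -> append 7
= [9, 11, 9, 7]


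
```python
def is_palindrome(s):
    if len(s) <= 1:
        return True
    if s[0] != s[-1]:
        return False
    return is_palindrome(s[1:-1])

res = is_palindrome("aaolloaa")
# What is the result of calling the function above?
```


is_palindrome("aaolloaa")
"aaolloaa": s[0]='a' == s[-1]='a' -> is_palindrome("aolloa")
"aolloa": s[0]='a' == s[-1]='a' -> is_palindrome("ollo")
"ollo": s[0]='o' == s[-1]='o' -> is_palindrome("ll")
"ll": s[0]='l' == s[-1]='l' -> is_palindrome("")
"": len <= 1 -> True
= True


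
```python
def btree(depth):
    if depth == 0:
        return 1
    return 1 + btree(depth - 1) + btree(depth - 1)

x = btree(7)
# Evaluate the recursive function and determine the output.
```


btree(7)
= 1 + btree(6) + btree(6)
= 1 + 2 * btree(6)
btree(k) = 2^(k+1) - 1
btree(0) = 1
btree(1) = 3
btree(2) = 7
btree(3) = 15
btree(4) = 31
btree(7) = 2^8 - 1 = 255


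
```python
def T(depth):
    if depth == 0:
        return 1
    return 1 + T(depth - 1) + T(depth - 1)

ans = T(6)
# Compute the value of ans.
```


T(6)
= 1 + T(5) + T(5)
= 1 + 2 * T(5)
T(k) = 2^(k+1) - 1
T(0) = 1
T(1) = 3
T(2) = 7
T(3) = 15
T(4) = 31
T(6) = 2^7 - 1 = 127


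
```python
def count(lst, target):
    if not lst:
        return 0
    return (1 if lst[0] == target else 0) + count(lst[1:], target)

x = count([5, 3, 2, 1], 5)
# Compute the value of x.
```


count([5, 3, 2, 1], 5)
lst[0]=5 == 5: 1 + count([3, 2, 1], 5)
lst[0]=3 != 5: 0 + count([2, 1], 5)
lst[0]=2 != 5: 0 + count([1], 5)
lst[0]=1 != 5: 0 + count([], 5)
= 1


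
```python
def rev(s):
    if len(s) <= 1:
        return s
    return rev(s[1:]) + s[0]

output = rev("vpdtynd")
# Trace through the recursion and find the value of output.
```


rev("vpdtynd")
= rev("pdtynd") + "v"
= rev("dtynd") + "p" + "v"
= rev("tynd") + "d" + "p" + "v"
= rev("ynd") + "t" + "d" + "p" + "v"
= rev("nd") + "y" + "t" + "d" + "p" + "v"
= rev("d") + "n" + "y" + "t" + "d" + "p" + "v"
= "d" + "n" + "y" + "t" + "d" + "p" + "v"
= "dnytdpv"


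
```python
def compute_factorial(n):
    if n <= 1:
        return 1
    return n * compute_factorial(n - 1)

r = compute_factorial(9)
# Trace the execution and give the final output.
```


compute_factorial(9)
= 9 * compute_factorial(8)
= 9 * 8 * compute_factorial(7)
= 9 * 8 * 7 * compute_factorial(6)
= 9 * 8 * 7 * 6 * compute_factorial(5)
= 9 * 8 * 7 * 6 * 5 * compute_factorial(4)
= 9 * 8 * 7 * 6 * 5 * 4 * compute_factorial(3)
= 9 * 8 * 7 * 6 * 5 * 4 * 3 * compute_factorial(2)
= 9 * 8 * 7 * 6 * 5 * 4 * 3 * 2 * compute_factorial(1)
= 9 * 8 * 7 * 6 * 5 * 4 * 3 * 2 * 1
= 362880


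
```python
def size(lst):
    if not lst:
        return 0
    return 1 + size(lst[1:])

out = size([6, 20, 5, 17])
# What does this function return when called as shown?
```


size([6, 20, 5, 17])
= 1 + size([20, 5, 17])
= 1 + 1 + size([5, 17])
= 1 + 1 + 1 + size([17])
= 1 + 1 + 1 + 1 + size([])
= 1 + 1 + 1 + 1 + 0
= 4


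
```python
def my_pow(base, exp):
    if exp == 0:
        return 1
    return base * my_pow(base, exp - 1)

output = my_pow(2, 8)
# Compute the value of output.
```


my_pow(2, 8)
= 2 * my_pow(2, 7)
= 2 * 2 * my_pow(2, 6)
= 2 * 2 * 2 * my_pow(2, 5)
= 2 * 2 * 2 * 2 * my_pow(2, 4)
= 2 * 2 * 2 * 2 * 2 * my_pow(2, 3)
= 2 * 2 * 2 * 2 * 2 * 2 * my_pow(2, 2)
= 2 * 2 * 2 * 2 * 2 * 2 * 2 * my_pow(2, 1)
= 2 * 2 * 2 * 2 * 2 * 2 * 2 * 2 * my_pow(2, 0)
= 2 * 2 * 2 * 2 * 2 * 2 * 2 * 2 * 1
= 256


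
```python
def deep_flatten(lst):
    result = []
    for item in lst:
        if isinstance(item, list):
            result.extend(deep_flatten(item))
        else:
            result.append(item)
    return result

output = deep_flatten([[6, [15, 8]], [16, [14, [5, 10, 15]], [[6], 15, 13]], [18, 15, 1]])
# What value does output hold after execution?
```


deep_flatten([[6, [15, 8]], [16, [14, [5, 10, 15]], [[6], 15, 13]], [18, 15, 1]])
Processing each element:
  [6, [15, 8]] is a list -> deep_flatten recursively -> [6, 15, 8]
  [16, [14, [5, 10, 15]], [[6], 15, 13]] is a list -> deep_flatten recursively -> [16, 14, 5, 10, 15, 6, 15, 13]
  [18, 15, 1] is a list -> deep_flatten recursively -> [18, 15, 1]
= [6, 15, 8, 16, 14, 5, 10, 15, 6, 15, 13, 18, 15, 1]


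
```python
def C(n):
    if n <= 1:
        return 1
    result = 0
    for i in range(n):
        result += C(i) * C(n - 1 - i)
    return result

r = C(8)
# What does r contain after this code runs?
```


C(8)
= sum of C(i) * C(8-1-i) for i in 0..7
First compute sub-values bottom-up:
  C(0) = 1, C(1) = 1
  C(2) = 1*1 + 1*1 = 2
  C(3) = 1*2 + 1*1 + 2*1 = 5
  C(4) = 1*5 + 1*2 + 2*1 + 5*1 = 14
  C(5) = 1*14 + 1*5 + 2*2 + 5*1 + 14*1 = 42
  C(6) = 1*42 + 1*14 + 2*5 + 5*2 + 14*1 + 42*1 = 132
  C(7) = 1*132 + 1*42 + 2*14 + 5*5 + 14*2 + 42*1 + 132*1 = 429
Now C(8):
  C(0)*C(7) = 1*429 = 429
  C(1)*C(6) = 1*132 = 132
  C(2)*C(5) = 2*42 = 84
  C(3)*C(4) = 5*14 = 70
  C(4)*C(3) = 14*5 = 70
  C(5)*C(2) = 42*2 = 84
  C(6)*C(1) = 132*1 = 132
  C(7)*C(0) = 429*1 = 429
= 429 + 132 + 84 + 70 + 70 + 84 + 132 + 429
= 1430


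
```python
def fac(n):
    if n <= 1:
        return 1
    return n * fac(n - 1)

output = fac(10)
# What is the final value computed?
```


fac(10)
= 10 * fac(9)
= 10 * 9 * fac(8)
= 10 * 9 * 8 * fac(7)
= 10 * 9 * 8 * 7 * fac(6)
= 10 * 9 * 8 * 7 * 6 * fac(5)
= 10 * 9 * 8 * 7 * 6 * 5 * fac(4)
= 10 * 9 * 8 * 7 * 6 * 5 * 4 * fac(3)
= 10 * 9 * 8 * 7 * 6 * 5 * 4 * 3 * fac(2)
= 10 * 9 * 8 * 7 * 6 * 5 * 4 * 3 * 2 * fac(1)
= 10 * 9 * 8 * 7 * 6 * 5 * 4 * 3 * 2 * 1
= 3628800


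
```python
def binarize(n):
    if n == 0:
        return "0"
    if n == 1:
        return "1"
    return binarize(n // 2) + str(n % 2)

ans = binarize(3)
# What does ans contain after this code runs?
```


binarize(3)
= binarize(1) + "1"
= "1" + "1"
= "11"


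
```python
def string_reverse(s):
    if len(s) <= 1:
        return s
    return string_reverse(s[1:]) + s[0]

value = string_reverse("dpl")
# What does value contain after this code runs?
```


string_reverse("dpl")
= string_reverse("pl") + "d"
= string_reverse("l") + "p" + "d"
= "l" + "p" + "d"
= "lpd"


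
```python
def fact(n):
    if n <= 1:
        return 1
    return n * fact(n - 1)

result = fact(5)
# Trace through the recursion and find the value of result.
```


fact(5)
= 5 * fact(4)
= 5 * 4 * fact(3)
= 5 * 4 * 3 * fact(2)
= 5 * 4 * 3 * 2 * fact(1)
= 5 * 4 * 3 * 2 * 1
= 120


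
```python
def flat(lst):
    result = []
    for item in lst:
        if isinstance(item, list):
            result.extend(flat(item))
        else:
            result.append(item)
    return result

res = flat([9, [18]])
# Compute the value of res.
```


flat([9, [18]])
Processing each element:
  9 is not a list -> append 9
  [18] is a list -> flat recursively -> [18]
= [9, 18]


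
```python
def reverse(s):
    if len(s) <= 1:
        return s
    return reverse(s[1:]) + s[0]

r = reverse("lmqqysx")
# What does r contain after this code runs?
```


reverse("lmqqysx")
= reverse("mqqysx") + "l"
= reverse("qqysx") + "m" + "l"
= reverse("qysx") + "q" + "m" + "l"
= reverse("ysx") + "q" + "q" + "m" + "l"
= reverse("sx") + "y" + "q" + "q" + "m" + "l"
= reverse("x") + "s" + "y" + "q" + "q" + "m" + "l"
= "x" + "s" + "y" + "q" + "q" + "m" + "l"
= "xsyqqml"


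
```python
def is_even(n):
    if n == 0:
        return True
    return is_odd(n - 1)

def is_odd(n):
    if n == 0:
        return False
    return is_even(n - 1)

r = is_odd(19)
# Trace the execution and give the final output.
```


is_odd(19)
= is_even(18)
= is_odd(17)
= is_even(16)
= is_odd(15)
= is_even(14)
= is_odd(13)
= is_even(12)
= is_odd(11)
= is_even(10)
= is_odd(9)
= is_even(8)
= is_odd(7)
= is_even(6)
= is_odd(5)
= is_even(4)
= is_odd(3)
= is_even(2)
= is_odd(1)
= is_even(0)
n == 0: return True
= True


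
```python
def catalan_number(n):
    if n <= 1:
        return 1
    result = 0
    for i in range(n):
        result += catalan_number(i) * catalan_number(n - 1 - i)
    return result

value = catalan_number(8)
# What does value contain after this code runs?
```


catalan_number(8)
= sum of catalan_number(i) * catalan_number(8-1-i) for i in 0..7
First compute sub-values bottom-up:
  catalan_number(0) = 1, catalan_number(1) = 1
  catalan_number(2) = 1*1 + 1*1 = 2
  catalan_number(3) = 1*2 + 1*1 + 2*1 = 5
  catalan_number(4) = 1*5 + 1*2 + 2*1 + 5*1 = 14
  catalan_number(5) = 1*14 + 1*5 + 2*2 + 5*1 + 14*1 = 42
  catalan_number(6) = 1*42 + 1*14 + 2*5 + 5*2 + 14*1 + 42*1 = 132
  catalan_number(7) = 1*132 + 1*42 + 2*14 + 5*5 + 14*2 + 42*1 + 132*1 = 429
Now catalan_number(8):
  catalan_number(0)*catalan_number(7) = 1*429 = 429
  catalan_number(1)*catalan_number(6) = 1*132 = 132
  catalan_number(2)*catalan_number(5) = 2*42 = 84
  catalan_number(3)*catalan_number(4) = 5*14 = 70
  catalan_number(4)*catalan_number(3) = 14*5 = 70
  catalan_number(5)*catalan_number(2) = 42*2 = 84
  catalan_number(6)*catalan_number(1) = 132*1 = 132
  catalan_number(7)*catalan_number(0) = 429*1 = 429
= 429 + 132 + 84 + 70 + 70 + 84 + 132 + 429
= 1430


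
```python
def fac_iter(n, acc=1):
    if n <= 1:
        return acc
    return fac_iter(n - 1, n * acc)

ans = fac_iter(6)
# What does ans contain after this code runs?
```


fac_iter(6, 1)
= fac_iter(5, 6 * 1) = fac_iter(5, 6)
= fac_iter(4, 5 * 6) = fac_iter(4, 30)
= fac_iter(3, 4 * 30) = fac_iter(3, 120)
= fac_iter(2, 3 * 120) = fac_iter(2, 360)
= fac_iter(1, 2 * 360) = fac_iter(1, 720)
n <= 1, return acc = 720


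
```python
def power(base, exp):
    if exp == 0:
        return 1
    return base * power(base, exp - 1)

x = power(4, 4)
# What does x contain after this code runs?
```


power(4, 4)
= 4 * power(4, 3)
= 4 * 4 * power(4, 2)
= 4 * 4 * 4 * power(4, 1)
= 4 * 4 * 4 * 4 * power(4, 0)
= 4 * 4 * 4 * 4 * 1
= 256


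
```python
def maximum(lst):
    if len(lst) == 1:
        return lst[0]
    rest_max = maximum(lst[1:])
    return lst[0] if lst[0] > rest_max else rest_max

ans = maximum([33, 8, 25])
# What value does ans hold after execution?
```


maximum([33, 8, 25])
= compare 33 with maximum([8, 25])
= compare 8 with maximum([25])
Base: maximum([25]) = 25
compare 8 with 25: max = 25
compare 33 with 25: max = 33
= 33


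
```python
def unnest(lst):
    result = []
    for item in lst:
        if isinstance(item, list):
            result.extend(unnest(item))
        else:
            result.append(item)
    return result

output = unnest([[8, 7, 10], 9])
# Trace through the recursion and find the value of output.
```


unnest([[8, 7, 10], 9])
Processing each element:
  [8, 7, 10] is a list -> unnest recursively -> [8, 7, 10]
  9 is not a list -> append 9
= [8, 7, 10, 9]


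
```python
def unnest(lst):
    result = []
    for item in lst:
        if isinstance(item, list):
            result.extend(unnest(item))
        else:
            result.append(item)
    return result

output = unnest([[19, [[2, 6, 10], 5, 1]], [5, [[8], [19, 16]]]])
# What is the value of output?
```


unnest([[19, [[2, 6, 10], 5, 1]], [5, [[8], [19, 16]]]])
Processing each element:
  [19, [[2, 6, 10], 5, 1]] is a list -> unnest recursively -> [19, 2, 6, 10, 5, 1]
  [5, [[8], [19, 16]]] is a list -> unnest recursively -> [5, 8, 19, 16]
= [19, 2, 6, 10, 5, 1, 5, 8, 19, 16]


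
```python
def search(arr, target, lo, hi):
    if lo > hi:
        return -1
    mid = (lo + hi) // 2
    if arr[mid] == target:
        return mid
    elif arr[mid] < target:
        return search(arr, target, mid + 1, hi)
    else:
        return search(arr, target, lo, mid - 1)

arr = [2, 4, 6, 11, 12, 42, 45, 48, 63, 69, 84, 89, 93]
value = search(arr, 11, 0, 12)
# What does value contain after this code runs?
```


search(arr, 11, 0, 12)
lo=0, hi=12, mid=6, arr[mid]=45
45 > 11, search left half
lo=0, hi=5, mid=2, arr[mid]=6
6 < 11, search right half
lo=3, hi=5, mid=4, arr[mid]=12
12 > 11, search left half
lo=3, hi=3, mid=3, arr[mid]=11
arr[3] == 11, found at index 3
= 3


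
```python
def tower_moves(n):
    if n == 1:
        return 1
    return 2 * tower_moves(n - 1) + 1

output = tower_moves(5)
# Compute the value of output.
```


tower_moves(5)
= 2 * tower_moves(4) + 1
= 2 * (2 * tower_moves(3) + 1) + 1
= 2 * (2 * (2 * tower_moves(2) + 1) + 1) + 1
= 2 * (2 * (2 * (2 * tower_moves(1) + 1) + 1) + 1) + 1
Now compute bottom-up:
tower_moves(1) = 1
tower_moves(2) = 2 * 1 + 1 = 3
tower_moves(3) = 2 * 3 + 1 = 7
tower_moves(4) = 2 * 7 + 1 = 15
tower_moves(5) = 2 * 15 + 1 = 31
= 31


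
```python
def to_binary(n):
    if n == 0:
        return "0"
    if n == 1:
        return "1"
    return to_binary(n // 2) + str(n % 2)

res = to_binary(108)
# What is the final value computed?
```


to_binary(108)
= to_binary(54) + "0"
= to_binary(27) + "0" + "0"
= to_binary(13) + "1" + "0" + "0"
= to_binary(6) + "1" + "1" + "0" + "0"
= to_binary(3) + "0" + "1" + "1" + "0" + "0"
= to_binary(1) + "1" + "0" + "1" + "1" + "0" + "0"
= "1" + "1" + "0" + "1" + "1" + "0" + "0"
= "1101100"


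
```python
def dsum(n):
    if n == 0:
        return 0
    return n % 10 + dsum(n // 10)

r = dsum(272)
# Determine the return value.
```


dsum(272)
= 2 + dsum(27)
= 2 + 7 + dsum(2)
= 2 + 7 + 2 + dsum(0)
= 2 + 7 + 2 + 0
= 11


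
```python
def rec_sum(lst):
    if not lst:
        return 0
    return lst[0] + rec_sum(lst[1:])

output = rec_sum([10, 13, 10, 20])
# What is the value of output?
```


rec_sum([10, 13, 10, 20])
= 10 + rec_sum([13, 10, 20])
= 10 + 13 + rec_sum([10, 20])
= 10 + 13 + 10 + rec_sum([20])
= 10 + 13 + 10 + 20 + rec_sum([])
= 10 + 13 + 10 + 20 + 0
= 53


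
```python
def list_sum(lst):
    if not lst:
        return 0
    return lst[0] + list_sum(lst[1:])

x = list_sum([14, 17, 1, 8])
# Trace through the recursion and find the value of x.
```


list_sum([14, 17, 1, 8])
= 14 + list_sum([17, 1, 8])
= 14 + 17 + list_sum([1, 8])
= 14 + 17 + 1 + list_sum([8])
= 14 + 17 + 1 + 8 + list_sum([])
= 14 + 17 + 1 + 8 + 0
= 40


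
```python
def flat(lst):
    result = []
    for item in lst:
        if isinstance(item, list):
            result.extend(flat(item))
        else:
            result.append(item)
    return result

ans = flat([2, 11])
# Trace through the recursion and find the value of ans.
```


flat([2, 11])
Processing each element:
  2 is not a list -> append 2
  11 is not a list -> append 11
= [2, 11]


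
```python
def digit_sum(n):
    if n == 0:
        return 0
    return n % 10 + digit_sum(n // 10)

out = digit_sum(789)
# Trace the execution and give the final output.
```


digit_sum(789)
= 9 + digit_sum(78)
= 9 + 8 + digit_sum(7)
= 9 + 8 + 7 + digit_sum(0)
= 9 + 8 + 7 + 0
= 24


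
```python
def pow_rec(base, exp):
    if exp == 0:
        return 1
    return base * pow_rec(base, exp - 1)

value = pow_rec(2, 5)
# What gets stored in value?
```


pow_rec(2, 5)
= 2 * pow_rec(2, 4)
= 2 * 2 * pow_rec(2, 3)
= 2 * 2 * 2 * pow_rec(2, 2)
= 2 * 2 * 2 * 2 * pow_rec(2, 1)
= 2 * 2 * 2 * 2 * 2 * pow_rec(2, 0)
= 2 * 2 * 2 * 2 * 2 * 1
= 32


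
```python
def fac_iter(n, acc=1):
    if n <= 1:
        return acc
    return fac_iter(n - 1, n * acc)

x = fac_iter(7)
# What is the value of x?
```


fac_iter(7, 1)
= fac_iter(6, 7 * 1) = fac_iter(6, 7)
= fac_iter(5, 6 * 7) = fac_iter(5, 42)
= fac_iter(4, 5 * 42) = fac_iter(4, 210)
= fac_iter(3, 4 * 210) = fac_iter(3, 840)
= fac_iter(2, 3 * 840) = fac_iter(2, 2520)
= fac_iter(1, 2 * 2520) = fac_iter(1, 5040)
n <= 1, return acc = 5040


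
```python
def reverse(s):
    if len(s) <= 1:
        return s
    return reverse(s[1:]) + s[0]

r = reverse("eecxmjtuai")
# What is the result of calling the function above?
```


reverse("eecxmjtuai")
= reverse("ecxmjtuai") + "e"
= reverse("cxmjtuai") + "e" + "e"
= reverse("xmjtuai") + "c" + "e" + "e"
= reverse("mjtuai") + "x" + "c" + "e" + "e"
= reverse("jtuai") + "m" + "x" + "c" + "e" + "e"
= reverse("tuai") + "j" + "m" + "x" + "c" + "e" + "e"
= reverse("uai") + "t" + "j" + "m" + "x" + "c" + "e" + "e"
= reverse("ai") + "u" + "t" + "j" + "m" + "x" + "c" + "e" + "e"
= reverse("i") + "a" + "u" + "t" + "j" + "m" + "x" + "c" + "e" + "e"
= "i" + "a" + "u" + "t" + "j" + "m" + "x" + "c" + "e" + "e"
= "iautjmxcee"


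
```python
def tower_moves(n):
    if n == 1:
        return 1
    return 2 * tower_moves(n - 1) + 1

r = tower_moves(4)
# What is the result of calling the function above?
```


tower_moves(4)
= 2 * tower_moves(3) + 1
= 2 * (2 * tower_moves(2) + 1) + 1
= 2 * (2 * (2 * tower_moves(1) + 1) + 1) + 1
Now compute bottom-up:
tower_moves(1) = 1
tower_moves(2) = 2 * 1 + 1 = 3
tower_moves(3) = 2 * 3 + 1 = 7
tower_moves(4) = 2 * 7 + 1 = 15
= 15


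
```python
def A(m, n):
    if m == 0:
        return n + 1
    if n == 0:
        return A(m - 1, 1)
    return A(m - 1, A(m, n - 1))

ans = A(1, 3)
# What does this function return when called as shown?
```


A(1, 3)
= A(0, A(1, 2))
First compute A(1, 2) = 4
= A(0, 4)
= 5


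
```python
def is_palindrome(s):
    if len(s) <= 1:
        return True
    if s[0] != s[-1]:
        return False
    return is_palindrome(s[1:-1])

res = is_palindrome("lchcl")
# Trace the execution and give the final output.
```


is_palindrome("lchcl")
"lchcl": s[0]='l' == s[-1]='l' -> is_palindrome("chc")
"chc": s[0]='c' == s[-1]='c' -> is_palindrome("h")
"h": len <= 1 -> True
= True


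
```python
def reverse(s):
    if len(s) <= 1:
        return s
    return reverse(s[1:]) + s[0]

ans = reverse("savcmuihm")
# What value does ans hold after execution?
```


reverse("savcmuihm")
= reverse("avcmuihm") + "s"
= reverse("vcmuihm") + "a" + "s"
= reverse("cmuihm") + "v" + "a" + "s"
= reverse("muihm") + "c" + "v" + "a" + "s"
= reverse("uihm") + "m" + "c" + "v" + "a" + "s"
= reverse("ihm") + "u" + "m" + "c" + "v" + "a" + "s"
= reverse("hm") + "i" + "u" + "m" + "c" + "v" + "a" + "s"
= reverse("m") + "h" + "i" + "u" + "m" + "c" + "v" + "a" + "s"
= "m" + "h" + "i" + "u" + "m" + "c" + "v" + "a" + "s"
= "mhiumcvas"


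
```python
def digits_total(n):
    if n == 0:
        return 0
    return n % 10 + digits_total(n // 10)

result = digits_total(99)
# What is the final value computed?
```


digits_total(99)
= 9 + digits_total(9)
= 9 + 9 + digits_total(0)
= 9 + 9 + 0
= 18


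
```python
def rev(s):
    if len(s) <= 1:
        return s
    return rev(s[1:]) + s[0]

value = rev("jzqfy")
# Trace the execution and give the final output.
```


rev("jzqfy")
= rev("zqfy") + "j"
= rev("qfy") + "z" + "j"
= rev("fy") + "q" + "z" + "j"
= rev("y") + "f" + "q" + "z" + "j"
= "y" + "f" + "q" + "z" + "j"
= "yfqzj"


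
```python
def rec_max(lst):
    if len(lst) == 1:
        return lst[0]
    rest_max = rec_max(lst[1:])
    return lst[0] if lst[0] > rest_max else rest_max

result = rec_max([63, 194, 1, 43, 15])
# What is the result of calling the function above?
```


rec_max([63, 194, 1, 43, 15])
= compare 63 with rec_max([194, 1, 43, 15])
= compare 194 with rec_max([1, 43, 15])
= compare 1 with rec_max([43, 15])
= compare 43 with rec_max([15])
Base: rec_max([15]) = 15
compare 43 with 15: max = 43
compare 1 with 43: max = 43
compare 194 with 43: max = 194
compare 63 with 194: max = 194
= 194


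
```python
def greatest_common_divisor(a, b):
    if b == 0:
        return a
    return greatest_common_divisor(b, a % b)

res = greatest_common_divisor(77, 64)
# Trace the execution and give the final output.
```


greatest_common_divisor(77, 64)
= greatest_common_divisor(64, 77 % 64) = greatest_common_divisor(64, 13)
= greatest_common_divisor(13, 64 % 13) = greatest_common_divisor(13, 12)
= greatest_common_divisor(12, 13 % 12) = greatest_common_divisor(12, 1)
= greatest_common_divisor(1, 12 % 1) = greatest_common_divisor(1, 0)
b == 0, return a = 1


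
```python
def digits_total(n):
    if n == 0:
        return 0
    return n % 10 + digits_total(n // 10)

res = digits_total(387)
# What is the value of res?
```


digits_total(387)
= 7 + digits_total(38)
= 7 + 8 + digits_total(3)
= 7 + 8 + 3 + digits_total(0)
= 7 + 8 + 3 + 0
= 18


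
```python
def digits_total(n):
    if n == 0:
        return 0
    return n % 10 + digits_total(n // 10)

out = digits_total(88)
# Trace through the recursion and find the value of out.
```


digits_total(88)
= 8 + digits_total(8)
= 8 + 8 + digits_total(0)
= 8 + 8 + 0
= 16


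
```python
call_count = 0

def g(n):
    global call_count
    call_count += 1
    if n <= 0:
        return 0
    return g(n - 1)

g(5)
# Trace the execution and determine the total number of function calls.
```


g(5) calls g(4) calls ... calls g(0)
Total calls: 5 + 1 (for base case) = 6


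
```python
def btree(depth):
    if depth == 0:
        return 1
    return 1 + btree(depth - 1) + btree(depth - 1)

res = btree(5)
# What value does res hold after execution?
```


btree(5)
= 1 + btree(4) + btree(4)
= 1 + 2 * btree(4)
btree(k) = 2^(k+1) - 1
btree(0) = 1
btree(1) = 3
btree(2) = 7
btree(3) = 15
btree(4) = 31
btree(5) = 2^6 - 1 = 63


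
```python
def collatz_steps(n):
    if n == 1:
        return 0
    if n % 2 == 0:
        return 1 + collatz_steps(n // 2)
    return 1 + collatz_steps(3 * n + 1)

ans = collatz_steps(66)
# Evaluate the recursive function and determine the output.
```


collatz_steps(66)
66 is even -> collatz_steps(33)
33 is odd -> 3*33+1 = 100 -> collatz_steps(100)
100 is even -> collatz_steps(50)
50 is even -> collatz_steps(25)
25 is odd -> 3*25+1 = 76 -> collatz_steps(76)
76 is even -> collatz_steps(38)
38 is even -> collatz_steps(19)
19 is odd -> 3*19+1 = 58 -> collatz_steps(58)
58 is even -> collatz_steps(29)
29 is odd -> 3*29+1 = 88 -> collatz_steps(88)
88 is even -> collatz_steps(44)
44 is even -> collatz_steps(22)
22 is even -> collatz_steps(11)
11 is odd -> 3*11+1 = 34 -> collatz_steps(34)
34 is even -> collatz_steps(17)
17 is odd -> 3*17+1 = 52 -> collatz_steps(52)
52 is even -> collatz_steps(26)
26 is even -> collatz_steps(13)
13 is odd -> 3*13+1 = 40 -> collatz_steps(40)
40 is even -> collatz_steps(20)
20 is even -> collatz_steps(10)
10 is even -> collatz_steps(5)
5 is odd -> 3*5+1 = 16 -> collatz_steps(16)
16 is even -> collatz_steps(8)
8 is even -> collatz_steps(4)
4 is even -> collatz_steps(2)
2 is even -> collatz_steps(1)
Reached 1 after 27 steps
= 27


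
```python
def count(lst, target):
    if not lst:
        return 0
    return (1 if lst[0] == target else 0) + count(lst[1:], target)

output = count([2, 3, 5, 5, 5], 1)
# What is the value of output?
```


count([2, 3, 5, 5, 5], 1)
lst[0]=2 != 1: 0 + count([3, 5, 5, 5], 1)
lst[0]=3 != 1: 0 + count([5, 5, 5], 1)
lst[0]=5 != 1: 0 + count([5, 5], 1)
lst[0]=5 != 1: 0 + count([5], 1)
lst[0]=5 != 1: 0 + count([], 1)
= 0


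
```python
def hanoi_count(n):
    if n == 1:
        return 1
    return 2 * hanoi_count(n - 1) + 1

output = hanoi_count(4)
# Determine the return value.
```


hanoi_count(4)
= 2 * hanoi_count(3) + 1
= 2 * (2 * hanoi_count(2) + 1) + 1
= 2 * (2 * (2 * hanoi_count(1) + 1) + 1) + 1
Now compute bottom-up:
hanoi_count(1) = 1
hanoi_count(2) = 2 * 1 + 1 = 3
hanoi_count(3) = 2 * 3 + 1 = 7
hanoi_count(4) = 2 * 7 + 1 = 15
= 15


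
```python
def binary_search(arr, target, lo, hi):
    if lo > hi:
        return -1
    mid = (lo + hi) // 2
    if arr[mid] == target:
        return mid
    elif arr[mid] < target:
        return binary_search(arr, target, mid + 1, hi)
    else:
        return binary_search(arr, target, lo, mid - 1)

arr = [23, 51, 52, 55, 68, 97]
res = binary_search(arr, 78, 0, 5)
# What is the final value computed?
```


binary_search(arr, 78, 0, 5)
lo=0, hi=5, mid=2, arr[mid]=52
52 < 78, search right half
lo=3, hi=5, mid=4, arr[mid]=68
68 < 78, search right half
lo=5, hi=5, mid=5, arr[mid]=97
97 > 78, search left half
lo > hi, target not found, return -1
= -1


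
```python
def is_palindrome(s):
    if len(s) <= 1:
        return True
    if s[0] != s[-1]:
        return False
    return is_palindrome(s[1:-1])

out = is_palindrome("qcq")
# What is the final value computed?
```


is_palindrome("qcq")
"qcq": s[0]='q' == s[-1]='q' -> is_palindrome("c")
"c": len <= 1 -> True
= True


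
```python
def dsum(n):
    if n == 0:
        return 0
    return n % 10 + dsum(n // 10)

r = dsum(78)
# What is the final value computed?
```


dsum(78)
= 8 + dsum(7)
= 8 + 7 + dsum(0)
= 8 + 7 + 0
= 15


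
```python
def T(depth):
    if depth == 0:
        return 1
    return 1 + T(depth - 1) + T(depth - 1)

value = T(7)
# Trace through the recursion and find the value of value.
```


T(7)
= 1 + T(6) + T(6)
= 1 + 2 * T(6)
T(k) = 2^(k+1) - 1
T(0) = 1
T(1) = 3
T(2) = 7
T(3) = 15
T(4) = 31
T(7) = 2^8 - 1 = 255


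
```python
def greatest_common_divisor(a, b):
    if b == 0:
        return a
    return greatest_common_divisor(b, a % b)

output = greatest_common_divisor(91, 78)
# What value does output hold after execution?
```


greatest_common_divisor(91, 78)
= greatest_common_divisor(78, 91 % 78) = greatest_common_divisor(78, 13)
= greatest_common_divisor(13, 78 % 13) = greatest_common_divisor(13, 0)
b == 0, return a = 13


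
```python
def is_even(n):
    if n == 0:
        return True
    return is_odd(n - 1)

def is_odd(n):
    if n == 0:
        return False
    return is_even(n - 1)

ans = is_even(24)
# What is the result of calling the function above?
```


is_even(24)
= is_odd(23)
= is_even(22)
= is_odd(21)
= is_even(20)
= is_odd(19)
= is_even(18)
= is_odd(17)
= is_even(16)
= is_odd(15)
= is_even(14)
= is_odd(13)
= is_even(12)
= is_odd(11)
= is_even(10)
= is_odd(9)
= is_even(8)
= is_odd(7)
= is_even(6)
= is_odd(5)
= is_even(4)
= is_odd(3)
= is_even(2)
= is_odd(1)
= is_even(0)
n == 0: return True
= True


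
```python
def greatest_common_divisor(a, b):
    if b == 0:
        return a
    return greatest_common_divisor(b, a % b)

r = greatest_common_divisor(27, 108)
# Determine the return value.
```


greatest_common_divisor(27, 108)
= greatest_common_divisor(108, 27 % 108) = greatest_common_divisor(108, 27)
= greatest_common_divisor(27, 108 % 27) = greatest_common_divisor(27, 0)
b == 0, return a = 27


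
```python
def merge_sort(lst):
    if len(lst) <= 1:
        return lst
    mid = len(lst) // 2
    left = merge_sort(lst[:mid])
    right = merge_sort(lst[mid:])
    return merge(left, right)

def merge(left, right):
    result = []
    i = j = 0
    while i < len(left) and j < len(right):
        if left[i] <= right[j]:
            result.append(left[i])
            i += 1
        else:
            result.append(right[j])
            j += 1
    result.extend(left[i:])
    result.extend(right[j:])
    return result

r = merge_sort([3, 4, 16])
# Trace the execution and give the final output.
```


merge_sort([3, 4, 16])
Split into [3] and [4, 16]
Left sorted: [3]
Right sorted: [4, 16]
Merge [3] and [4, 16]
= [3, 4, 16]
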